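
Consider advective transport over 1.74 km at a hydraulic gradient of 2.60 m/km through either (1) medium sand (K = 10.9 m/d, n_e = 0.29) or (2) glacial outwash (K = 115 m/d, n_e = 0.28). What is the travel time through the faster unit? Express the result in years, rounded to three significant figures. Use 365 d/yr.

4.46 years

Unit 1 (medium sand): v = 10.9×0.0026/0.29 = 0.09772 m/d, t = 1740/0.09772 = 17810 d
Unit 2 (glacial outwash): v = 115×0.0026/0.28 = 1.068 m/d, t = 1740/1.068 = 1629 d
Faster: 1629 d / 365 = 4.46 yr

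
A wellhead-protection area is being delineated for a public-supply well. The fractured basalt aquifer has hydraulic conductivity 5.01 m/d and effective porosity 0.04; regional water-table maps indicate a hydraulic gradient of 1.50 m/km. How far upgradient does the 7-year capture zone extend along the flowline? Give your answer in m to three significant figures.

q = Ki = 5.01 × 0.0015 = 0.007515 m/d
Seepage velocity v = q / n = 0.007515 / 0.04 = 0.1879 m/d
T = 7 yr × 365 = 2555 d
L = v × T = 0.1879 × 2555 = 480.0 m

480 m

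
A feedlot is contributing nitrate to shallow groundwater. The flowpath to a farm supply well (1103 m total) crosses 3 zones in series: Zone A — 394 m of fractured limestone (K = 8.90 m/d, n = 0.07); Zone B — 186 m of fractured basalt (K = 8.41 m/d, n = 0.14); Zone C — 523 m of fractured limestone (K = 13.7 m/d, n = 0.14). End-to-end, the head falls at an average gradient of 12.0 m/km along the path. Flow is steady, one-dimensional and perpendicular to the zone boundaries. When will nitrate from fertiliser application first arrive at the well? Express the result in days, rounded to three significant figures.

1000 days

Continuity: the same q passes through each zone, so ΔH = q·Σ(L_j/K_j) — the zones act as resistances in series.
Σ(L/K) = 394/8.90 + 186/8.41 + 523/13.7 = 44.27 + 22.12 + 38.18 = 104.6 d
K_eq = L_total / Σ(L/K) = 1103 / 104.6 = 10.55 m/d
q = K_eq · i = 10.55 × 0.012 = 0.1266 m/d (same in every zone)
Zone A: v = q/n = 0.1266/0.07 = 1.808 m/d → t_A = 394/1.808 = 217.9 d
Zone B: v = q/n = 0.1266/0.14 = 0.9042 m/d → t_B = 186/0.9042 = 205.7 d
Zone C: v = q/n = 0.1266/0.14 = 0.9042 m/d → t_C = 523/0.9042 = 578.4 d
Total t = 217.9 + 205.7 + 578.4 = 1002 d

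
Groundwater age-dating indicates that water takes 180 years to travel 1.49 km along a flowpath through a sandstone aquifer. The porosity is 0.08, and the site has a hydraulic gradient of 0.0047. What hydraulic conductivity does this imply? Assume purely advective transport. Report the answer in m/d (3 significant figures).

t = 180 years = 65700 d
L = 1.49 km = 1490 m
v = L / t = 1490 / 65700 = 0.02268 m/d
K = v · n / i = 0.02268 × 0.08 / 0.0047 = 0.386 m/d

0.386 m/d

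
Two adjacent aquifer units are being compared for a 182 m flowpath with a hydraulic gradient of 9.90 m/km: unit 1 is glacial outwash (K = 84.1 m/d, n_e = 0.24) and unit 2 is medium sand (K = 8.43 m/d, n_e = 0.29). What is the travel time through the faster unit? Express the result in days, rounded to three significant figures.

52.5 days

Unit 1 (glacial outwash): v = 84.1×0.0099/0.24 = 3.469 m/d, t = 182/3.469 = 52.46 d
Unit 2 (medium sand): v = 8.43×0.0099/0.29 = 0.2878 m/d, t = 182/0.2878 = 632.4 d
Faster unit: t = 52.5 d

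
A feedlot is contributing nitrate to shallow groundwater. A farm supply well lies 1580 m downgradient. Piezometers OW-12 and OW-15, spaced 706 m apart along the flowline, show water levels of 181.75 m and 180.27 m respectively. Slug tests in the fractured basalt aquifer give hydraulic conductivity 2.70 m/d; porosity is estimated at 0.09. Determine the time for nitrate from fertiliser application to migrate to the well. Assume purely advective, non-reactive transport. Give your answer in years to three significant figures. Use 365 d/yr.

68.8 years

Hydraulic gradient i = (181.75 − 180.27) / 706 = 1.48 / 706 = 0.002096
q = Ki = 2.70 × 0.002096 = 0.005660 m/d
v_s = q/n_e = 0.005660/0.09 = 0.06289 m/d
t = L / v = 1580 / 0.06289 = 25120 d
   = 25120 / 365 = 68.8 yr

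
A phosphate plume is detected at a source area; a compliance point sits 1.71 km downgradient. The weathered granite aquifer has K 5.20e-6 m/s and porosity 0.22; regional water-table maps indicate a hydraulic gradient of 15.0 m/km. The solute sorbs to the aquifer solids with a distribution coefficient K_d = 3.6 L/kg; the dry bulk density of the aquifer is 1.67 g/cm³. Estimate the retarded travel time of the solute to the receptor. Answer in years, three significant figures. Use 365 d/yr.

4330 years

K = 5.20e-6 m/s × 86400 s/d = 0.4493 m/d
Darcy flux q = K·i = 0.4493 × 0.015 = 0.006739 m/d
Seepage velocity v = q / n = 0.006739 / 0.22 = 0.03063 m/d
Retardation R = 1 + ρ_b·K_d/n = 1 + 1.67×3.6/0.22 = 28.33
Contaminant velocity v_c = v/R = 0.03063/28.33 = 0.001081 m/d
L = 1.71 km = 1710 m
t = L/v_c = 1710/0.001081 = 1.581e6 d
   = 1.581e6/365 = 4330 yr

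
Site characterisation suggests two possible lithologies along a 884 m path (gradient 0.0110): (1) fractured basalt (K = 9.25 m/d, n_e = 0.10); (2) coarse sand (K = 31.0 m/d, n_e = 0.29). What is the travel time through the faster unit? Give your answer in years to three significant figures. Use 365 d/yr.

2.06 years

Unit 1 (fractured basalt): v = 9.25×0.011/0.10 = 1.017 m/d, t = 884/1.017 = 868.8 d
Unit 2 (coarse sand): v = 31.0×0.011/0.29 = 1.176 m/d, t = 884/1.176 = 751.8 d
Faster: 751.8 d / 365 = 2.06 yr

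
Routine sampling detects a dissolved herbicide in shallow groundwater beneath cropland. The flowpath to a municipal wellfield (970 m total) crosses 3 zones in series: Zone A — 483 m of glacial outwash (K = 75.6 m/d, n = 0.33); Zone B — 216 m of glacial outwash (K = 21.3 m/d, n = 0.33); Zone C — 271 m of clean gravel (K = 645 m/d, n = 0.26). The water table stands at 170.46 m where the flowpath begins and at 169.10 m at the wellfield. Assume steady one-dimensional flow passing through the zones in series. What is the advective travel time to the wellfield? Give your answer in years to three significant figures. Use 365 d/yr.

10.3 years

Total head drop ΔH = 170.46 − 169.10 = 1.36 m
Continuity: the same q passes through each zone, so ΔH = q·Σ(L_j/K_j) — the zones act as resistances in series.
Σ(L/K) = 483/75.6 + 216/21.3 + 271/645 = 6.389 + 10.14 + 0.4202 = 16.95 d
q = ΔH / Σ(L/K) = 1.36 / 16.95 = 0.08024 m/d (same in every zone)
Zone A: v = q/n = 0.08024/0.33 = 0.2431 m/d → t_A = 483/0.2431 = 1987 d
Zone B: v = q/n = 0.08024/0.33 = 0.2431 m/d → t_B = 216/0.2431 = 888.4 d
Zone C: v = q/n = 0.08024/0.26 = 0.3086 m/d → t_C = 271/0.3086 = 878.2 d
Total t = 1987 + 888.4 + 878.2 = 3753 d
   = 3753 / 365 = 10.3 yr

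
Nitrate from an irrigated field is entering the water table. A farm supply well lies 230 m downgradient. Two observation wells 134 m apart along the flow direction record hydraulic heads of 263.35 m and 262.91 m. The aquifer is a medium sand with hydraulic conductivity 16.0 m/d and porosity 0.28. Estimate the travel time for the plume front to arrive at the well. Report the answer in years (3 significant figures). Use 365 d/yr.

Hydraulic gradient i = (263.35 − 262.91) / 134 = 0.44 / 134 = 0.003284
q = Ki = 16.0 × 0.003284 = 0.05254 m/d
Seepage velocity v = q / n = 0.05254 / 0.28 = 0.1876 m/d
t = L / v = 230 / 0.1876 = 1226 d
   = 1226 / 365 = 3.36 yr

3.36 years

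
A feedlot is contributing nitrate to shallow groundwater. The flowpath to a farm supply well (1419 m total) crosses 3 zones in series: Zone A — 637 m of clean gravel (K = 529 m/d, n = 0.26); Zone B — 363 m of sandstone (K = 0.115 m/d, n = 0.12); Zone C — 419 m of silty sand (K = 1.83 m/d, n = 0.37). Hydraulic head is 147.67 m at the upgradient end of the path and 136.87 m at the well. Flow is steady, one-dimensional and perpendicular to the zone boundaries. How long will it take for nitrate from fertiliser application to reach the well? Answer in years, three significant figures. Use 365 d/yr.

313 years

Total head drop ΔH = 147.67 − 136.87 = 10.80 m
Continuity: the same q passes through each zone, so ΔH = q·Σ(L_j/K_j) — the zones act as resistances in series.
Σ(L/K) = 637/529 + 363/0.115 + 419/1.83 = 1.204 + 3157 + 229.0 = 3387 d
q = ΔH / Σ(L/K) = 10.80 / 3387 = 0.003189 m/d (same in every zone)
Zone A: v = q/n = 0.003189/0.26 = 0.01227 m/d → t_A = 637/0.01227 = 51940 d
Zone B: v = q/n = 0.003189/0.12 = 0.02657 m/d → t_B = 363/0.02657 = 13660 d
Zone C: v = q/n = 0.003189/0.37 = 0.008619 m/d → t_C = 419/0.008619 = 48610 d
Total t = 51940 + 13660 + 48610 = 114200 d
   = 114200 / 365 = 313 yr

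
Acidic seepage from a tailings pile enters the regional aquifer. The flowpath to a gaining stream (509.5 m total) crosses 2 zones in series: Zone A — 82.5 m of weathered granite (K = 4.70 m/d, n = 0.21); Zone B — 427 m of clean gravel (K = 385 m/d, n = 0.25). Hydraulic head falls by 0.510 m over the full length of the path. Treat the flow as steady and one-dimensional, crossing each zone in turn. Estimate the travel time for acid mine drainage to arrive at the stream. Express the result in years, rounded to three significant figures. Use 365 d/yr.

Steady 1-D flow in series ⇒ the Darcy flux q is identical in every zone and the zone head losses add (resistances L/K in series).
Σ(L/K) = 82.5/4.70 + 427/385 = 17.55 + 1.109 = 18.66 d
q = ΔH / Σ(L/K) = 0.510 / 18.66 = 0.02733 m/d (same in every zone)
Zone A: v = q/n = 0.02733/0.21 = 0.1301 m/d → t_A = 82.5/0.1301 = 634.0 d
Zone B: v = q/n = 0.02733/0.25 = 0.1093 m/d → t_B = 427/0.1093 = 3906 d
Total t = 634.0 + 3906 = 4540 d
   = 4540 / 365 = 12.4 yr

12.4 years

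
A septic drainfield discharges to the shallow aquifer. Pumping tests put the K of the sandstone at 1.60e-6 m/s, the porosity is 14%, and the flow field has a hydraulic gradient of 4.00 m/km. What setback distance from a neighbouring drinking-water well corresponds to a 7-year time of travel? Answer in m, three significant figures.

10.1 m

K = 1.60e-6 m/s × 86400 s/d = 0.1382 m/d
Specific discharge q = 0.1382 × 0.0040 = 5.530e-4 m/d
Seepage velocity v = q / n = 5.530e-4 / 0.14 = 0.003950 m/d
T = 7 yr × 365 = 2555 d
L = v × T = 0.003950 × 2555 = 10.09 m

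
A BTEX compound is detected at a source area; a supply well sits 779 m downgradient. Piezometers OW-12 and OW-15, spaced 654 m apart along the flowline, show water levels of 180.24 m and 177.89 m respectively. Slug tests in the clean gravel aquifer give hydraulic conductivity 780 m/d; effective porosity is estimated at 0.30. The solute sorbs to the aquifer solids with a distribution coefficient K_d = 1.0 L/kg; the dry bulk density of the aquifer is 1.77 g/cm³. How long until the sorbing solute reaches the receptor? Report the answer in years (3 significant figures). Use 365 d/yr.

Hydraulic gradient i = (180.24 − 177.89) / 654 = 2.35 / 654 = 0.003593
Darcy flux q = K·i = 780 × 0.003593 = 2.803 m/d
v_s = q/n_e = 2.803/0.30 = 9.343 m/d
Retardation R = 1 + ρ_b·K_d/n = 1 + 1.77×1.0/0.30 = 6.900
Contaminant velocity v_c = v/R = 9.343/6.900 = 1.354 m/d
t = L/v_c = 779/1.354 = 575.3 d
   = 575.3/365 = 1.58 yr

1.58 years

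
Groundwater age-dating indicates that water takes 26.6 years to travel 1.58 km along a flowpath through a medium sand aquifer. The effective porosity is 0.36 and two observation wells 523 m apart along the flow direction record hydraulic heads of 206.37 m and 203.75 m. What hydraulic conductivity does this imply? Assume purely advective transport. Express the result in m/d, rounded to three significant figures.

Hydraulic gradient i = (206.37 − 203.75) / 523 = 2.62 / 523 = 0.005010
t = 26.6 years = 9709 d
L = 1.58 km = 1580 m
v = L / t = 1580 / 9709 = 0.1627 m/d
K = v · n / i = 0.1627 × 0.36 / 0.005010 = 11.7 m/d

11.7 m/d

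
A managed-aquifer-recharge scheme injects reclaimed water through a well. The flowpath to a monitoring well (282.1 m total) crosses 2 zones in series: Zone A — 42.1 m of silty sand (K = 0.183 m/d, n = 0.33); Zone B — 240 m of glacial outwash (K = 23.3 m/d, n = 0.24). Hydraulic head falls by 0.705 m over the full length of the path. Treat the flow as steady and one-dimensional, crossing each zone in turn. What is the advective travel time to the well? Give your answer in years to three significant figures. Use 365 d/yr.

Steady 1-D flow in series ⇒ the Darcy flux q is identical in every zone and the zone head losses add (resistances L/K in series).
Σ(L/K) = 42.1/0.183 + 240/23.3 = 230.1 + 10.30 = 240.4 d
q = ΔH / Σ(L/K) = 0.705 / 240.4 = 0.002933 m/d (same in every zone)
Zone A: v = q/n = 0.002933/0.33 = 0.008888 m/d → t_A = 42.1/0.008888 = 4737 d
Zone B: v = q/n = 0.002933/0.24 = 0.01222 m/d → t_B = 240/0.01222 = 19640 d
Total t = 4737 + 19640 = 24370 d
   = 24370 / 365 = 66.8 yr

66.8 years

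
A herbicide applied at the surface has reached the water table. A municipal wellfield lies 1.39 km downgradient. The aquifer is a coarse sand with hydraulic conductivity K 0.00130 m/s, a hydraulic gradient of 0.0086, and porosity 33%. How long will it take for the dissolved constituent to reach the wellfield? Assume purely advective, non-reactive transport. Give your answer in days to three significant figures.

K = 0.00130 m/s × 86400 s/d = 112.3 m/d
Darcy flux q = K·i = 112.3 × 0.0086 = 0.9660 m/d
Average linear velocity = 0.9660 / 0.33 = 2.927 m/d
L = 1.39 km = 1390 m
t = L / v = 1390 / 2.927 = 474.9 d

475 days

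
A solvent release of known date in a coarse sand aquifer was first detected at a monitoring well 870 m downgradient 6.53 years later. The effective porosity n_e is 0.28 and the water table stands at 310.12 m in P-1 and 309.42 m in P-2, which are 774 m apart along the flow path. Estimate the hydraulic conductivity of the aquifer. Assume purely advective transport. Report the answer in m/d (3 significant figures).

Hydraulic gradient i = (310.12 − 309.42) / 774 = 0.70 / 774 = 9.044e-4
t = 6.53 years = 2383 d
v = L / t = 870 / 2383 = 0.3650 m/d
K = v · n / i = 0.3650 × 0.28 / 9.044e-4 = 113 m/d

113 m/d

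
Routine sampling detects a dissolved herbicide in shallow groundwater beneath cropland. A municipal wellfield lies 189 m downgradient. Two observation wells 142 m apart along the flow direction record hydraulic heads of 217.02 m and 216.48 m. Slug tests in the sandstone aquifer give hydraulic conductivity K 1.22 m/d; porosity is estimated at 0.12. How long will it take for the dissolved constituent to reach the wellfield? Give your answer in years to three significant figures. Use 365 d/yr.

13.4 years

Hydraulic gradient i = (217.02 − 216.48) / 142 = 0.54 / 142 = 0.003803
Specific discharge q = 1.22 × 0.003803 = 0.004639 m/d
Average linear velocity = 0.004639 / 0.12 = 0.03866 m/d
t = L / v = 189 / 0.03866 = 4889 d
   = 4889 / 365 = 13.4 yr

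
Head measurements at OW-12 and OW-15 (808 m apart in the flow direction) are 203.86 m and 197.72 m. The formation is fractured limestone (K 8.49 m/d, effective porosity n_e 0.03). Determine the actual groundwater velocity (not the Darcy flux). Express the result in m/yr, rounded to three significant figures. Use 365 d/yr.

Hydraulic gradient i = (203.86 − 197.72) / 808 = 6.14 / 808 = 0.007599
Darcy flux q = K·i = 8.49 × 0.007599 = 0.06452 m/d
v_s = q/n_e = 0.06452/0.03 = 2.151 m/d
   = 2.151 × 365 = 785 m/yr

785 m/yr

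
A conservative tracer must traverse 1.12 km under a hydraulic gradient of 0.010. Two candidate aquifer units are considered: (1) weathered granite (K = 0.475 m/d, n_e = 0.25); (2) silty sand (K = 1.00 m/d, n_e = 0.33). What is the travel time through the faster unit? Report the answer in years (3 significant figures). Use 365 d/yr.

Unit 1 (weathered granite): v = 0.475×0.010/0.25 = 0.01900 m/d, t = 1120/0.01900 = 58950 d
Unit 2 (silty sand): v = 1.00×0.010/0.33 = 0.03030 m/d, t = 1120/0.03030 = 36960 d
Faster: 36960 d / 365 = 101 yr

101 years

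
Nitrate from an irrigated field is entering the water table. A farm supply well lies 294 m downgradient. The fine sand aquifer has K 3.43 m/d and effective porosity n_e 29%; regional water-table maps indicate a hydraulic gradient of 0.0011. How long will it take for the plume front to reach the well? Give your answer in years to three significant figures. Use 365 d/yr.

Specific discharge q = 3.43 × 0.0011 = 0.003773 m/d
Average linear velocity = 0.003773 / 0.29 = 0.01301 m/d
t = L / v = 294 / 0.01301 = 22600 d
   = 22600 / 365 = 61.9 yr

61.9 years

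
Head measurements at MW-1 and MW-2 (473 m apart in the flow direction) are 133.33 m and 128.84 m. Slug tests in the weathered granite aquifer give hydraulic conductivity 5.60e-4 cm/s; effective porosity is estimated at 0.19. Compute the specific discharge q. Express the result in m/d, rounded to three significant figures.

Hydraulic gradient i = (133.33 − 128.84) / 473 = 4.49 / 473 = 0.009493
K = 5.60e-4 cm/s × 864 = 0.4838 m/d
Specific discharge q = 0.4838 × 0.009493 = 0.004593 m/d

0.00459 m/d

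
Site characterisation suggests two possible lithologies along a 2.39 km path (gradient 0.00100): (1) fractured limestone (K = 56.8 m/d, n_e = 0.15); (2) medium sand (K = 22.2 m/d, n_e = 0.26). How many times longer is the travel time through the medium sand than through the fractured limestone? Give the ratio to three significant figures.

4.43

Unit 1 (fractured limestone): v = 56.8×0.0010/0.15 = 0.3787 m/d, t = 2390/0.3787 = 6312 d
Unit 2 (medium sand): v = 22.2×0.0010/0.26 = 0.08538 m/d, t = 2390/0.08538 = 27990 d
t(medium sand) / t(fractured limestone) = 27990/6312 = 4.43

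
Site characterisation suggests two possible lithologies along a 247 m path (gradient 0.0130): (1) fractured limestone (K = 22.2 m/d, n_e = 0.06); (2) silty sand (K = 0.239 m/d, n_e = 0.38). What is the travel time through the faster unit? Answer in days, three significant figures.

51.4 days

Unit 1 (fractured limestone): v = 22.2×0.013/0.06 = 4.810 m/d, t = 247/4.810 = 51.35 d
Unit 2 (silty sand): v = 0.239×0.013/0.38 = 0.008176 m/d, t = 247/0.008176 = 30210 d
Faster unit: t = 51.4 d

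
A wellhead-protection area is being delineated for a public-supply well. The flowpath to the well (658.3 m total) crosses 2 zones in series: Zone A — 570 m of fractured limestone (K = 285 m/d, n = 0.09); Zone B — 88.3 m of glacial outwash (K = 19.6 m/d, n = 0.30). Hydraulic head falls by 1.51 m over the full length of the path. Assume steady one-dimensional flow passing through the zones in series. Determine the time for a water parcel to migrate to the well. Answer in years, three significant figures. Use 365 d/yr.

Steady 1-D flow in series ⇒ the Darcy flux q is identical in every zone and the zone head losses add (resistances L/K in series).
Σ(L/K) = 570/285 + 88.3/19.6 = 2.000 + 4.505 = 6.505 d
q = ΔH / Σ(L/K) = 1.51 / 6.505 = 0.2321 m/d (same in every zone)
Zone A: v = q/n = 0.2321/0.09 = 2.579 m/d → t_A = 570/2.579 = 221.0 d
Zone B: v = q/n = 0.2321/0.30 = 0.7738 m/d → t_B = 88.3/0.7738 = 114.1 d
Total t = 221.0 + 114.1 = 335.1 d
   = 335.1 / 365 = 0.918 yr

0.918 years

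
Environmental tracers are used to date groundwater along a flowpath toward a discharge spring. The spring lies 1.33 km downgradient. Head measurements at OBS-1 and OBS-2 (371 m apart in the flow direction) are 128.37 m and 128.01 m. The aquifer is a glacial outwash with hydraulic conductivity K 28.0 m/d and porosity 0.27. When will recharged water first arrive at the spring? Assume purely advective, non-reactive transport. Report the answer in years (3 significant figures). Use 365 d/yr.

Hydraulic gradient i = (128.37 − 128.01) / 371 = 0.36 / 371 = 9.704e-4
Specific discharge q = 28.0 × 9.704e-4 = 0.02717 m/d
v = Ki/n = 28.0·9.704e-4/0.27 = 0.1006 m/d
L = 1.33 km = 1330 m
t = L / v = 1330 / 0.1006 = 13220 d
   = 13220 / 365 = 36.2 yr

36.2 years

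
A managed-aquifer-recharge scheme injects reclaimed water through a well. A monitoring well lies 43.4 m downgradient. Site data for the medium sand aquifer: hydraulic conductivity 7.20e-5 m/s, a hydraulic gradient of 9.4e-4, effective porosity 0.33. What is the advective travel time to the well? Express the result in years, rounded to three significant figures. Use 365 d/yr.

6.71 years

K = 7.20e-5 m/s × 86400 s/d = 6.221 m/d
Specific discharge q = 6.221 × 9.4e-4 = 0.005848 m/d
v_s = q/n_e = 0.005848/0.33 = 0.01772 m/d
t = L / v = 43.4 / 0.01772 = 2449 d
   = 2449 / 365 = 6.71 yr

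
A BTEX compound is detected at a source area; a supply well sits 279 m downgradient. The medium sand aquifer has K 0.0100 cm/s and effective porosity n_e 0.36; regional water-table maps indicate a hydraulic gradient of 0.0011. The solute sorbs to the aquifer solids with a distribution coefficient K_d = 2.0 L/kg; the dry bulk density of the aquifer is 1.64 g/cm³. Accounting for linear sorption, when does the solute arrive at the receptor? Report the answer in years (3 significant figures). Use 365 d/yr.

K = 0.0100 cm/s × 864 = 8.640 m/d
q = Ki = 8.640 × 0.0011 = 0.009504 m/d
v = Ki/n = 8.640·0.0011/0.36 = 0.02640 m/d
Retardation R = 1 + ρ_b·K_d/n = 1 + 1.64×2.0/0.36 = 10.11
Contaminant velocity v_c = v/R = 0.02640/10.11 = 0.002611 m/d
t = L/v_c = 279/0.002611 = 106900 d
   = 106900/365 = 293 yr

293 years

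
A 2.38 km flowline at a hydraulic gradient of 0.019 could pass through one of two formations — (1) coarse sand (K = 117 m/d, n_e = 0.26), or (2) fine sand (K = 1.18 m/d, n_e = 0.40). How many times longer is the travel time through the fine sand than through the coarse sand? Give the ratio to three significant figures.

153

Unit 1 (coarse sand): v = 117×0.019/0.26 = 8.550 m/d, t = 2380/8.550 = 278.4 d
Unit 2 (fine sand): v = 1.18×0.019/0.40 = 0.05605 m/d, t = 2380/0.05605 = 42460 d
t(fine sand) / t(coarse sand) = 42460/278.4 = 153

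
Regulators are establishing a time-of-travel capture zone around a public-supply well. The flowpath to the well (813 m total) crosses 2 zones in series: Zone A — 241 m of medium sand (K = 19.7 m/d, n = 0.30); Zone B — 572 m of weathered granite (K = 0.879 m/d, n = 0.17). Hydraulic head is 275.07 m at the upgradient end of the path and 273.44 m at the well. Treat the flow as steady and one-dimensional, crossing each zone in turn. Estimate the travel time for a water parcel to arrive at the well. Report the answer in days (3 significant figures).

69000 days

Total head drop ΔH = 275.07 − 273.44 = 1.63 m
Continuity: the same q passes through each zone, so ΔH = q·Σ(L_j/K_j) — the zones act as resistances in series.
Σ(L/K) = 241/19.7 + 572/0.879 = 12.23 + 650.7 = 663.0 d
q = ΔH / Σ(L/K) = 1.63 / 663.0 = 0.002459 m/d (same in every zone)
Zone A: v = q/n = 0.002459/0.30 = 0.008195 m/d → t_A = 241/0.008195 = 29410 d
Zone B: v = q/n = 0.002459/0.17 = 0.01446 m/d → t_B = 572/0.01446 = 39550 d
Total t = 29410 + 39550 = 68960 d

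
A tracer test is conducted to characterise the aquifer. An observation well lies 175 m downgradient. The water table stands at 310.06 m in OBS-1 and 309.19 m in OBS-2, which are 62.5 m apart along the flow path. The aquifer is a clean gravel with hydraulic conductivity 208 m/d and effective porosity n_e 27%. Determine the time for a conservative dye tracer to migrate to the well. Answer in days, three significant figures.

16.3 days

Hydraulic gradient i = (310.06 − 309.19) / 62.5 = 0.87 / 62.5 = 0.01392
Darcy flux q = K·i = 208 × 0.01392 = 2.895 m/d
Seepage velocity v = q / n = 2.895 / 0.27 = 10.72 m/d
t = L / v = 175 / 10.72 = 16.32 d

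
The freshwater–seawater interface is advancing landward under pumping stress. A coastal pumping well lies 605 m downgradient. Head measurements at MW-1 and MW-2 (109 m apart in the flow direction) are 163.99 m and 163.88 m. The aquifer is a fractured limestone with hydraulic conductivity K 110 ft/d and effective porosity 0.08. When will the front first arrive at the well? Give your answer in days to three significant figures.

1430 days

Hydraulic gradient i = (163.99 − 163.88) / 109 = 0.11 / 109 = 0.001009
K = 110 ft/d × 0.3048 = 33.53 m/d
Specific discharge q = 33.53 × 0.001009 = 0.03384 m/d
v_s = q/n_e = 0.03384/0.08 = 0.4229 m/d
t = L / v = 605 / 0.4229 = 1430 d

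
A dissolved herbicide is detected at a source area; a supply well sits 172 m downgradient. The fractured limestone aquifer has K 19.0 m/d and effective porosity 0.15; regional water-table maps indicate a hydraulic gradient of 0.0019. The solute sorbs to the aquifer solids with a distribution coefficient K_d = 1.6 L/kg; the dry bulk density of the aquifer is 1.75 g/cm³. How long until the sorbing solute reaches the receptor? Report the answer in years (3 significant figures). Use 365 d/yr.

38.5 years

Darcy flux q = K·i = 19.0 × 0.0019 = 0.03610 m/d
v = Ki/n = 19.0·0.0019/0.15 = 0.2407 m/d
Retardation R = 1 + ρ_b·K_d/n = 1 + 1.75×1.6/0.15 = 19.67
Contaminant velocity v_c = v/R = 0.2407/19.67 = 0.01224 m/d
t = L/v_c = 172/0.01224 = 14060 d
   = 14060/365 = 38.5 yr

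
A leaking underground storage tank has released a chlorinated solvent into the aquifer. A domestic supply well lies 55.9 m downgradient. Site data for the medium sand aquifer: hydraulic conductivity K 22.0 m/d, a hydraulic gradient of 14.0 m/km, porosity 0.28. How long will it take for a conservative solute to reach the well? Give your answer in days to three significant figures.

50.8 days

Specific discharge q = 22.0 × 0.014 = 0.3080 m/d
Seepage velocity v = q / n = 0.3080 / 0.28 = 1.100 m/d
t = L / v = 55.9 / 1.100 = 50.82 d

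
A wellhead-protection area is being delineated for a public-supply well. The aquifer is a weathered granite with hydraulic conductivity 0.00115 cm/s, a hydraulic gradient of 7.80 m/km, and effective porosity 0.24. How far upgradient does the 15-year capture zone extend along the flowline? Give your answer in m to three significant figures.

177 m

K = 0.00115 cm/s × 864 = 0.9936 m/d
Darcy flux q = K·i = 0.9936 × 0.0078 = 0.007750 m/d
v = Ki/n = 0.9936·0.0078/0.24 = 0.03229 m/d
T = 15 yr × 365 = 5475 d
L = v × T = 0.03229 × 5475 = 176.8 m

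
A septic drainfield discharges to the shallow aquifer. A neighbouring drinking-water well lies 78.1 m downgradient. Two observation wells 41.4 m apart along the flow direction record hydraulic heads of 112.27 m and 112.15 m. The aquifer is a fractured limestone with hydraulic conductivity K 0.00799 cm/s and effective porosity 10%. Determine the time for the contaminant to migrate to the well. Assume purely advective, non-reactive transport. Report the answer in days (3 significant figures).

390 days

Hydraulic gradient i = (112.27 − 112.15) / 41.4 = 0.12 / 41.4 = 0.002899
K = 0.00799 cm/s × 864 = 6.903 m/d
Darcy flux q = K·i = 6.903 × 0.002899 = 0.02001 m/d
Average linear velocity = 0.02001 / 0.10 = 0.2001 m/d
t = L / v = 78.1 / 0.2001 = 390.3 d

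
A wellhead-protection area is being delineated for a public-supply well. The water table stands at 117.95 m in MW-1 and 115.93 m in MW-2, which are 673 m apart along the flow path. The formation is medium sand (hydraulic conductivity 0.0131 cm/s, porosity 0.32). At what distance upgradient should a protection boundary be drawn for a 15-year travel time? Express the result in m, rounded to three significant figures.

581 m

Hydraulic gradient i = (117.95 − 115.93) / 673 = 2.02 / 673 = 0.003001
K = 0.0131 cm/s × 864 = 11.32 m/d
Darcy flux q = K·i = 11.32 × 0.003001 = 0.03397 m/d
v = Ki/n = 11.32·0.003001/0.32 = 0.1062 m/d
T = 15 yr × 365 = 5475 d
L = v × T = 0.1062 × 5475 = 581.2 m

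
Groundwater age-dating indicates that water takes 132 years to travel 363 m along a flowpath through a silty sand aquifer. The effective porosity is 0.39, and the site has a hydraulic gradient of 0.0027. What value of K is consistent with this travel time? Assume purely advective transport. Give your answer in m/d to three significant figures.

t = 132 years = 48180 d
v = L / t = 363 / 48180 = 0.007534 m/d
K = v · n / i = 0.007534 × 0.39 / 0.0027 = 1.09 m/d

1.09 m/d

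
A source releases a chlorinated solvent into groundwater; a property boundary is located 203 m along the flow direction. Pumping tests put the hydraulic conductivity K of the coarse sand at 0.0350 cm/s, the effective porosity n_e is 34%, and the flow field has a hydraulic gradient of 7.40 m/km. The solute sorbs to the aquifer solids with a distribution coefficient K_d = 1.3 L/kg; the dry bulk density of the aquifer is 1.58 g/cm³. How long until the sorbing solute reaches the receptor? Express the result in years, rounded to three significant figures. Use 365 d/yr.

K = 0.0350 cm/s × 864 = 30.24 m/d
Darcy flux q = K·i = 30.24 × 0.0074 = 0.2238 m/d
v = Ki/n = 30.24·0.0074/0.34 = 0.6582 m/d
Retardation R = 1 + ρ_b·K_d/n = 1 + 1.58×1.3/0.34 = 7.041
Contaminant velocity v_c = v/R = 0.6582/7.041 = 0.09347 m/d
t = L/v_c = 203/0.09347 = 2172 d
   = 2172/365 = 5.95 yr

5.95 years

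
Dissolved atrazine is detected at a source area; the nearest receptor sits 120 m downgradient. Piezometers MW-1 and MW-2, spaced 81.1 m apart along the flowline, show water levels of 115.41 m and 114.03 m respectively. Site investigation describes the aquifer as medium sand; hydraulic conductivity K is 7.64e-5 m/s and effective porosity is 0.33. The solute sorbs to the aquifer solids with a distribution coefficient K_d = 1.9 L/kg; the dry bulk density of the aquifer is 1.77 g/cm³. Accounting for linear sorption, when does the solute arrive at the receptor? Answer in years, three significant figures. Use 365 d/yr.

10.8 years

Hydraulic gradient i = (115.41 − 114.03) / 81.1 = 1.38 / 81.1 = 0.01702
K = 7.64e-5 m/s × 86400 s/d = 6.601 m/d
Specific discharge q = 6.601 × 0.01702 = 0.1123 m/d
Seepage velocity v = q / n = 0.1123 / 0.33 = 0.3404 m/d
Retardation R = 1 + ρ_b·K_d/n = 1 + 1.77×1.9/0.33 = 11.19
Contaminant velocity v_c = v/R = 0.3404/11.19 = 0.03041 m/d
t = L/v_c = 120/0.03041 = 3945 d
   = 3945/365 = 10.8 yr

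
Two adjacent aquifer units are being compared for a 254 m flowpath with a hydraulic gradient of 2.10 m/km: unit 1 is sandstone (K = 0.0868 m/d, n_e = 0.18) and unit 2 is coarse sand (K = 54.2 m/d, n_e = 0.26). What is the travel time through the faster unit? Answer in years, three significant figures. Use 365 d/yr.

Unit 1 (sandstone): v = 0.0868×0.0021/0.18 = 0.001013 m/d, t = 254/0.001013 = 250800 d
Unit 2 (coarse sand): v = 54.2×0.0021/0.26 = 0.4378 m/d, t = 254/0.4378 = 580.2 d
Faster: 580.2 d / 365 = 1.59 yr

1.59 years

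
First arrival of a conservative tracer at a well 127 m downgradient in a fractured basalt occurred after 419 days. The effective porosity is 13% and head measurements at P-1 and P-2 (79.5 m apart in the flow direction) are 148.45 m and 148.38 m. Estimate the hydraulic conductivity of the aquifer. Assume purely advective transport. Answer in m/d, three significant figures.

44.8 m/d

Hydraulic gradient i = (148.45 − 148.38) / 79.5 = 0.07 / 79.5 = 8.805e-4
v = L / t = 127 / 419 = 0.3031 m/d
K = v · n / i = 0.3031 × 0.13 / 8.805e-4 = 44.8 m/d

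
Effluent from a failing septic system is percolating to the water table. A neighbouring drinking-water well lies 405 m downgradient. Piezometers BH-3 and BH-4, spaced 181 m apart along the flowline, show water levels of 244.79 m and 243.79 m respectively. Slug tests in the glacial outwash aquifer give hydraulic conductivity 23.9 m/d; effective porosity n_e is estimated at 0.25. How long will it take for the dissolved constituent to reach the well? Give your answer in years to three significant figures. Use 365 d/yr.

2.10 years

Hydraulic gradient i = (244.79 − 243.79) / 181 = 1.00 / 181 = 0.005525
Specific discharge q = 23.9 × 0.005525 = 0.1320 m/d
v = Ki/n = 23.9·0.005525/0.25 = 0.5282 m/d
t = L / v = 405 / 0.5282 = 766.8 d
   = 766.8 / 365 = 2.10 yr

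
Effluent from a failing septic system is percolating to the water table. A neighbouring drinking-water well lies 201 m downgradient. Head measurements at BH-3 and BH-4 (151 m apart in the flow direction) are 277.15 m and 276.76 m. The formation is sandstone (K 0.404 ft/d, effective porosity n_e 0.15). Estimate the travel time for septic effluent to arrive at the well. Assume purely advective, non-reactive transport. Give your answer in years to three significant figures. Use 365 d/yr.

260 years

Hydraulic gradient i = (277.15 − 276.76) / 151 = 0.39 / 151 = 0.002583
K = 0.404 ft/d × 0.3048 = 0.1231 m/d
Darcy flux q = K·i = 0.1231 × 0.002583 = 3.180e-4 m/d
Average linear velocity = 3.180e-4 / 0.15 = 0.002120 m/d
t = L / v = 201 / 0.002120 = 94800 d
   = 94800 / 365 = 260 yr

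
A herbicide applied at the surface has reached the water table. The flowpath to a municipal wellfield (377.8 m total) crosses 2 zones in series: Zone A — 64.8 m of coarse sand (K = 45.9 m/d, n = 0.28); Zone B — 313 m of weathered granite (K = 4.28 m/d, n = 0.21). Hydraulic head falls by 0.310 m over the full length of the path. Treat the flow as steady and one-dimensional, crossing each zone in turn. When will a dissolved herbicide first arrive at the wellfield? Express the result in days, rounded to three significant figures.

Steady 1-D flow in series ⇒ the Darcy flux q is identical in every zone and the zone head losses add (resistances L/K in series).
Σ(L/K) = 64.8/45.9 + 313/4.28 = 1.412 + 73.13 = 74.54 d
q = ΔH / Σ(L/K) = 0.310 / 74.54 = 0.004159 m/d (same in every zone)
Zone A: v = q/n = 0.004159/0.28 = 0.01485 m/d → t_A = 64.8/0.01485 = 4363 d
Zone B: v = q/n = 0.004159/0.21 = 0.01980 m/d → t_B = 313/0.01980 = 15810 d
Total t = 4363 + 15810 = 20170 d

20200 days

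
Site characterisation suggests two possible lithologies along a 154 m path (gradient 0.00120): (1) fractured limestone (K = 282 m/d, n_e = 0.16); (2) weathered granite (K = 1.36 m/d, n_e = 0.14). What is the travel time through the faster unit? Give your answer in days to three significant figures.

72.8 days

Unit 1 (fractured limestone): v = 282×0.0012/0.16 = 2.115 m/d, t = 154/2.115 = 72.81 d
Unit 2 (weathered granite): v = 1.36×0.0012/0.14 = 0.01166 m/d, t = 154/0.01166 = 13210 d
Faster unit: t = 72.8 d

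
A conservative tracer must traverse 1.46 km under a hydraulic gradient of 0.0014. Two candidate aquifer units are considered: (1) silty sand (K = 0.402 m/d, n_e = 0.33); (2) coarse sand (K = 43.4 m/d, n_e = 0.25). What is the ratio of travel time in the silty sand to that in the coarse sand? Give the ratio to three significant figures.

143

Unit 1 (silty sand): v = 0.402×0.0014/0.33 = 0.001705 m/d, t = 1460/0.001705 = 856100 d
Unit 2 (coarse sand): v = 43.4×0.0014/0.25 = 0.2430 m/d, t = 1460/0.2430 = 6007 d
t(silty sand) / t(coarse sand) = 856100/6007 = 143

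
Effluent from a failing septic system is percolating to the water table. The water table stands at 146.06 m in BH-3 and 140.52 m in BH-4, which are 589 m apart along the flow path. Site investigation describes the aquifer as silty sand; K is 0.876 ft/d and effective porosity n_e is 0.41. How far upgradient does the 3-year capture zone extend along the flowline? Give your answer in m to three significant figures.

6.71 m

Hydraulic gradient i = (146.06 − 140.52) / 589 = 5.54 / 589 = 0.009406
K = 0.876 ft/d × 0.3048 = 0.2670 m/d
q = Ki = 0.2670 × 0.009406 = 0.002511 m/d
Seepage velocity v = q / n = 0.002511 / 0.41 = 0.006125 m/d
T = 3 yr × 365 = 1095 d
L = v × T = 0.006125 × 1095 = 6.707 m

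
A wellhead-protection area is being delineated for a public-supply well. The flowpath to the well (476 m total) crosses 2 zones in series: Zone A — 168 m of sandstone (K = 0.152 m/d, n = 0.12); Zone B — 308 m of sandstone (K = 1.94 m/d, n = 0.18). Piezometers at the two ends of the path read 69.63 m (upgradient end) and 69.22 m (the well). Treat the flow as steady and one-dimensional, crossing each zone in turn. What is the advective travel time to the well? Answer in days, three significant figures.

233000 days

Total head drop ΔH = 69.63 − 69.22 = 0.41 m
Steady 1-D flow in series ⇒ the Darcy flux q is identical in every zone and the zone head losses add (resistances L/K in series).
Σ(L/K) = 168/0.152 + 308/1.94 = 1105 + 158.8 = 1264 d
q = ΔH / Σ(L/K) = 0.41 / 1264 = 3.244e-4 m/d (same in every zone)
Zone A: v = q/n = 3.244e-4/0.12 = 0.002703 m/d → t_A = 168/0.002703 = 62150 d
Zone B: v = q/n = 3.244e-4/0.18 = 0.001802 m/d → t_B = 308/0.001802 = 170900 d
Total t = 62150 + 170900 = 233100 d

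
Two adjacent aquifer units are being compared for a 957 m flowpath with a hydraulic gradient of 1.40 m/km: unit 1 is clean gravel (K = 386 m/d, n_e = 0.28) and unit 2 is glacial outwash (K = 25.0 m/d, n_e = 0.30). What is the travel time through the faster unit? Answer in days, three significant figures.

496 days

Unit 1 (clean gravel): v = 386×0.0014/0.28 = 1.930 m/d, t = 957/1.930 = 495.9 d
Unit 2 (glacial outwash): v = 25.0×0.0014/0.30 = 0.1167 m/d, t = 957/0.1167 = 8203 d
Faster unit: t = 496 d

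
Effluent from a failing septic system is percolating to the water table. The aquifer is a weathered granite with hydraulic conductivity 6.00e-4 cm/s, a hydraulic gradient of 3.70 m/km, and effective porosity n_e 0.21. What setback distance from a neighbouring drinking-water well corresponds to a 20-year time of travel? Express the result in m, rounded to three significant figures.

66.7 m

K = 6.00e-4 cm/s × 864 = 0.5184 m/d
q = Ki = 0.5184 × 0.0037 = 0.001918 m/d
v = Ki/n = 0.5184·0.0037/0.21 = 0.009134 m/d
T = 20 yr × 365 = 7300 d
L = v × T = 0.009134 × 7300 = 66.68 m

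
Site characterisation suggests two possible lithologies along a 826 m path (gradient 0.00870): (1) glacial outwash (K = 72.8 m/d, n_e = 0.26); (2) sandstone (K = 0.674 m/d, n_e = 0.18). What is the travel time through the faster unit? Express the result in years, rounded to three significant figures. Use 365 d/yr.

0.929 years

Unit 1 (glacial outwash): v = 72.8×0.0087/0.26 = 2.436 m/d, t = 826/2.436 = 339.1 d
Unit 2 (sandstone): v = 0.674×0.0087/0.18 = 0.03258 m/d, t = 826/0.03258 = 25360 d
Faster: 339.1 d / 365 = 0.929 yr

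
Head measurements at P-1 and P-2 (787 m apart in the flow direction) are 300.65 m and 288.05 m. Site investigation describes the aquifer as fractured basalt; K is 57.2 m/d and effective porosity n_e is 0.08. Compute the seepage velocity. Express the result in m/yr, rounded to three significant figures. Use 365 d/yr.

4180 m/yr

Hydraulic gradient i = (300.65 − 288.05) / 787 = 12.60 / 787 = 0.01601
q = Ki = 57.2 × 0.01601 = 0.9158 m/d
v_s = q/n_e = 0.9158/0.08 = 11.45 m/d
   = 11.45 × 365 = 4180 m/yr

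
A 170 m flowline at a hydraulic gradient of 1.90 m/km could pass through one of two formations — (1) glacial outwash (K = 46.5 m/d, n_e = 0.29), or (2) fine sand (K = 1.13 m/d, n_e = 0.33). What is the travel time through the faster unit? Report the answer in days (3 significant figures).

558 days

Unit 1 (glacial outwash): v = 46.5×0.0019/0.29 = 0.3047 m/d, t = 170/0.3047 = 558.0 d
Unit 2 (fine sand): v = 1.13×0.0019/0.33 = 0.006506 m/d, t = 170/0.006506 = 26130 d
Faster unit: t = 558 d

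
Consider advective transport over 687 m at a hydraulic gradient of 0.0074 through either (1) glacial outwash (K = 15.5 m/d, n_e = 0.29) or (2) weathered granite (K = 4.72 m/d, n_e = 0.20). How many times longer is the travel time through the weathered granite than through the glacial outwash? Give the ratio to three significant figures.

2.26

Unit 1 (glacial outwash): v = 15.5×0.0074/0.29 = 0.3955 m/d, t = 687/0.3955 = 1737 d
Unit 2 (weathered granite): v = 4.72×0.0074/0.20 = 0.1746 m/d, t = 687/0.1746 = 3934 d
t(weathered granite) / t(glacial outwash) = 3934/1737 = 2.26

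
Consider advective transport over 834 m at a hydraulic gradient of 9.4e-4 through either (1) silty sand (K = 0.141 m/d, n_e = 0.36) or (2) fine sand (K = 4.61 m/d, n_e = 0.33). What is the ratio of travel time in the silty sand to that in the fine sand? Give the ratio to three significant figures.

35.7

Unit 1 (silty sand): v = 0.141×9.4e-4/0.36 = 3.682e-4 m/d, t = 834/3.682e-4 = 2.265e6 d
Unit 2 (fine sand): v = 4.61×9.4e-4/0.33 = 0.01313 m/d, t = 834/0.01313 = 63510 d
t(silty sand) / t(fine sand) = 2.265e6/63510 = 35.7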